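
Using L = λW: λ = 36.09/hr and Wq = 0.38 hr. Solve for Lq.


Lq = λWq = 36.09·0.38 = 13.7142

Final: 13.7142


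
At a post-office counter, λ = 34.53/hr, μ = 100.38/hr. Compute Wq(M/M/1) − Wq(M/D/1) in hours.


ρ = 34.53/100.38 = 0.3440
Wq(M/M/1) = ρ/(μ−λ) = 0.3440/65.85 = 0.005224 hr
Wq(M/D/1) = ρ/(2(μ−λ)) = 0.002612 hr
Savings = 0.005224 − 0.002612 = 0.002612 hr

Final: 0.002612 hr


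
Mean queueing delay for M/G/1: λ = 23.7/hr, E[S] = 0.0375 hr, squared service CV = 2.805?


ρ = λ·E[S] = 23.7·0.0375 = 0.8887
E[S²] = E[S]²(1+C_s²) = 0.0375²·(1+2.805) = 0.005351
Wq = λ·E[S²]/(2(1−ρ)) = 23.7·0.005351/(2·0.1113) = 0.56995 hr

Final: 0.56995 hr


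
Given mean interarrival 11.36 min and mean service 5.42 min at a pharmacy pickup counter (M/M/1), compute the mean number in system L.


λ = 60/11.36 = 5.2817 /hr
μ = 60/5.42 = 11.0701 /hr
ρ = λ/μ = 5.2817/11.0701 = 0.4771
L = ρ/(1−ρ) = 0.4771/0.5229 = 0.9125

Final: 0.9125


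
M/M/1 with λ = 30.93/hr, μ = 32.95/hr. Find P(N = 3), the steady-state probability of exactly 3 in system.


ρ = 30.93/32.95 = 0.9387
P_n = (1−ρ)·ρ^n = (1 − 0.9387)·0.9387^3 = 0.06131·0.827129 = 0.050707

Final: 0.050707


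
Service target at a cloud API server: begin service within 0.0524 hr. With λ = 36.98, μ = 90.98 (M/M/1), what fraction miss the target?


ρ = 36.98/90.98 = 0.4065
P(Wq > t) = ρ·e^{−(μ−λ)t} = 0.4065·e^{−2.8296}
= 0.4065·0.059036 = 0.023996

Final: 0.023996


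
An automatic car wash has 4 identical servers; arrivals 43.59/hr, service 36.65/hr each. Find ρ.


ρ = λ/(cμ) = 43.59/(4·36.65) = 43.59/146.60 = 0.2973

Final: 0.2973


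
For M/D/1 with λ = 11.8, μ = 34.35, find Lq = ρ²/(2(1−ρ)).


ρ = 11.8/34.35 = 0.3435
M/D/1: Lq = ρ²/(2(1−ρ)) = 0.1180/(2·0.6565) = 0.08988

Final: 0.08988


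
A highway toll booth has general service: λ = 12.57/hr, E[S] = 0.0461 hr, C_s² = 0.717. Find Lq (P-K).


ρ = λ·E[S] = 12.57·0.0461 = 0.5795
Lq = ρ²(1+C_s²)/(2(1−ρ)) = 0.3358·(1+0.717)/(2·0.4205)
= 0.3358·1.7170/0.8410 = 0.68552

Final: 0.68552


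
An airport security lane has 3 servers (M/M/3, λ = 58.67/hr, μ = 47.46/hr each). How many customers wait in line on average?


a = λ/μ = 1.2362; ρ = a/3 = 0.4121
P₀ = 0.282819
Lq = P₀·a^c·ρ / (c!·(1−ρ)²) = 0.282819·1.88914·0.4121/(6·0.34567)
= 0.10615

Final: 0.10615


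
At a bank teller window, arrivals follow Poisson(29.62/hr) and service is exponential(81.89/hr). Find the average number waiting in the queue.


ρ = 29.62/81.89 = 0.3617
Lq = ρ²/(1−ρ) = 0.1308/0.6383 = 0.2050

Final: 0.2050


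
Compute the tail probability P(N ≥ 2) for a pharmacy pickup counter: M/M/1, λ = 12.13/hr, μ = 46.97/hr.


ρ = 12.13/46.97 = 0.2582
P(N ≥ n) = ρ^n = 0.2582^2 = 0.066693

Final: 0.066693


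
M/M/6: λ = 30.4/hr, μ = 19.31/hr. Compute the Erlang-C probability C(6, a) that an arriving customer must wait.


a = λ/μ = 1.5743; ρ = a/6 = 0.2624
P₀ = 0.207079 (from M/M/c formula)
C(c,a) = [a^c/(c!(1−ρ))]·P₀ = [15.22467/(720·0.7376)]·0.207079
= 0.02867·0.207079 = 0.005936

Final: 0.005936


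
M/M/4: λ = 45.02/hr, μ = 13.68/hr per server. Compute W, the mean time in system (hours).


a = 3.2909; ρ = 0.8227; P₀ = 0.023139
Lq = P₀·a^c·ρ/(c!(1−ρ)²) = 2.96090
Wq = Lq/λ = 2.96090/45.02 = 0.06577 hr
W = Wq + 1/μ = 0.06577 + 0.07310 = 0.13887 hr

Final: 0.13887 hr


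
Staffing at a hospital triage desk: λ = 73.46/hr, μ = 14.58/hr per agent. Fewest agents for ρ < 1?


Stability requires cμ > λ ⇔ c > λ/μ.
λ/μ = 73.46/14.58 = 5.0384
Minimum integer c = ⌊5.0384⌋ + 1 = 6
Check: 6·14.58 = 87.48 > 73.46, while 5·14.58 = 72.90 ≤ 73.46

Final: 6 servers


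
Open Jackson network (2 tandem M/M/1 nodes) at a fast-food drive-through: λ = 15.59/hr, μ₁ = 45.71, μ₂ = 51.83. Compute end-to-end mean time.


Each node sees arrival rate λ = 15.59/hr (tandem ⇒ throughput preserved).
W₁ = 1/(μ₁−λ) = 1/(45.71−15.59) = 0.03320 hr
W₂ = 1/(μ₂−λ) = 1/(51.83−15.59) = 0.02759 hr
W_total = W₁ + W₂ = 0.03320 + 0.02759 = 0.06079 hr

Final: 0.06079 hr


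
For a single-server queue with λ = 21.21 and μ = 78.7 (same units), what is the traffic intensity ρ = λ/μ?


ρ = λ/μ = 21.21/78.7 = 0.2695

Final: 0.2695


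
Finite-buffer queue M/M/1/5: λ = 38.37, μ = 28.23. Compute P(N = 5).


ρ = λ/μ = 38.37/28.23 = 1.3592
P_K = (1−ρ)ρ^K/(1−ρ^(K+1)) = (-0.3592·4.638789)/(1 − 6.305006)
= -1.666217/-5.305006 = 0.314084

Final: 0.314084


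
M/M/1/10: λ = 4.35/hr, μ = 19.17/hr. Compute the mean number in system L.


ρ = 4.35/19.17 = 0.2269
L = ρ[1 − (K+1)ρ^K + Kρ^(K+1)] / [(1−ρ)(1−ρ^(K+1))]
Numerator: 0.2269·(1 − 11·0.0000003620 + 10·0.00000008214) = 0.226916
Denominator: (0.7731)·(1.000000) = 0.773083
L = 0.226916/0.773083 = 0.2935

Final: 0.2935


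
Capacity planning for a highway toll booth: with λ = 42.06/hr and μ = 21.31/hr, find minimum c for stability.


Stability requires cμ > λ ⇔ c > λ/μ.
λ/μ = 42.06/21.31 = 1.9737
Minimum integer c = ⌊1.9737⌋ + 1 = 2
Check: 2·21.31 = 42.62 > 42.06, while 1·21.31 = 21.31 ≤ 42.06

Final: 2 servers


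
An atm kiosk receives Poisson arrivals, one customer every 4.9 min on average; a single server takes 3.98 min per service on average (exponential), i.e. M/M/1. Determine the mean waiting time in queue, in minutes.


λ = 60/4.9 = 12.2449 /hr
μ = 60/3.98 = 15.0754 /hr
ρ = λ/μ = 12.2449/15.0754 = 0.8122
Wq = ρ/(μ−λ) = 0.8122/(15.0754−12.2449) = 0.28696 hr
In minutes: 0.28696·60 = 17.218 min

Final: 17.218 min


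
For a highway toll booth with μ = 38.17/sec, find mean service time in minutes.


Mean service time = 1/μ = 1/38.17 second = 0.02620 second
In minutes: 0.02620 × 0.0166667 = 0.0004366 min

Final: 0.0004366 min


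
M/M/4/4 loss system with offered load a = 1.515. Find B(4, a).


B(c,a) = (a^c/c!) / Σ_{k=0}^{c} a^k/k!
a^4/4! = 0.219502
Σ terms (k=0..4): 1.00000 + 1.51500 + 1.14761 + 0.57954 + 0.21950 = 4.461659
B = 0.219502/4.461659 = 0.049197

Final: 0.049197


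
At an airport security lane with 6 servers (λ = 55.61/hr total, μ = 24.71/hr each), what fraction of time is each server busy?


ρ = λ/(cμ) = 55.61/(6·24.71) = 55.61/148.26 = 0.3751

Final: 0.3751


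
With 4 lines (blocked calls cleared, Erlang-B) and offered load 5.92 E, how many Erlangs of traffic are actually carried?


B(4,5.92) = 0.464404 (Erlang-B)
Carried load = a(1 − B) = 5.92·(1 − 0.464404) = 5.92·0.535596 = 3.1707 E

Final: 3.1707 Erlangs


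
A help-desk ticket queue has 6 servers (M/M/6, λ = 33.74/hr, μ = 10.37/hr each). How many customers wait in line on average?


a = λ/μ = 3.2536; ρ = a/6 = 0.5423
P₀ = 0.037602
Lq = P₀·a^c·ρ / (c!·(1−ρ)²) = 0.037602·1186.30929·0.5423/(720·0.20952)
= 0.16035

Final: 0.16035


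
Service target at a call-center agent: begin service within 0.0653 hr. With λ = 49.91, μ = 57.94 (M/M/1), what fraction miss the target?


ρ = 49.91/57.94 = 0.8614
P(Wq > t) = ρ·e^{−(μ−λ)t} = 0.8614·e^{−0.5244}
= 0.8614·0.591935 = 0.509897

Final: 0.509897


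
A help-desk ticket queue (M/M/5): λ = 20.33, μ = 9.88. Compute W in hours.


a = 2.0577; ρ = 0.4115; P₀ = 0.126643
Lq = P₀·a^c·ρ/(c!(1−ρ)²) = 0.04627
Wq = Lq/λ = 0.04627/20.33 = 0.002276 hr
W = Wq + 1/μ = 0.002276 + 0.10121 = 0.10349 hr

Final: 0.10349 hr


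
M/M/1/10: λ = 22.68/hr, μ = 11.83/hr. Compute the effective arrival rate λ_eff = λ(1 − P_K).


ρ = 1.9172; P_K = (1−ρ)ρ^10/(1−ρ^11) = 0.478767
λ_eff = λ(1 − P_K) = 22.68·(1 − 0.478767) = 22.68·0.521233 = 11.8216 /hr

Final: 11.8216 /hr


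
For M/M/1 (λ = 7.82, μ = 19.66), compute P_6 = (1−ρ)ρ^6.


ρ = 7.82/19.66 = 0.3978
P_n = (1−ρ)·ρ^n = (1 − 0.3978)·0.3978^6 = 0.6022·0.003960 = 0.002385

Final: 0.002385


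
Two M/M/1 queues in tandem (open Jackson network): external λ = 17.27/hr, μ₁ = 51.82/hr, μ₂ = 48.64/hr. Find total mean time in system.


Each node sees arrival rate λ = 17.27/hr (tandem ⇒ throughput preserved).
W₁ = 1/(μ₁−λ) = 1/(51.82−17.27) = 0.02894 hr
W₂ = 1/(μ₂−λ) = 1/(48.64−17.27) = 0.03188 hr
W_total = W₁ + W₂ = 0.02894 + 0.03188 = 0.06082 hr

Final: 0.06082 hr


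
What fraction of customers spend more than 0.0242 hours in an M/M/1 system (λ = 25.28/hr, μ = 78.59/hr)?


W ~ Exponential(μ−λ) for M/M/1.
μ − λ = 78.59 − 25.28 = 53.3100
P(W > t) = e^{−(μ−λ)t} = e^{−1.2901} = 0.275243

Final: 0.275243


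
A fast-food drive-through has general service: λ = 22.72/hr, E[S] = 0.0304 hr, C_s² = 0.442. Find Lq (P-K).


ρ = λ·E[S] = 22.72·0.0304 = 0.6907
Lq = ρ²(1+C_s²)/(2(1−ρ)) = 0.4770·(1+0.442)/(2·0.3093)
= 0.4770·1.4420/0.6186 = 1.11199

Final: 1.11199


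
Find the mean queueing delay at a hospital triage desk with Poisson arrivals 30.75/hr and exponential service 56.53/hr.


ρ = 30.75/56.53 = 0.5440
Wq = ρ/(μ−λ) = 0.5440/(56.53 − 30.75) = 0.5440/25.78 = 0.02110 hr

Final: 0.02110 hr


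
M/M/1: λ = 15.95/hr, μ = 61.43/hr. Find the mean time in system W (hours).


W = 1/(μ−λ) = 1/(61.43 − 15.95) = 1/45.48 = 0.02199 hr

Final: 0.02199 hr


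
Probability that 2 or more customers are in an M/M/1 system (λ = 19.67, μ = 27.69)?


ρ = 19.67/27.69 = 0.7104
P(N ≥ n) = ρ^n = 0.7104^2 = 0.504618

Final: 0.504618


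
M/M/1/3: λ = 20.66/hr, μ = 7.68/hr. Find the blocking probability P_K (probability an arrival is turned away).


ρ = λ/μ = 20.66/7.68 = 2.6901
P_K = (1−ρ)ρ^K/(1−ρ^(K+1)) = (-1.6901·19.467370)/(1 − 52.369254)
= -32.901884/-51.369254 = 0.640498

Final: 0.640498


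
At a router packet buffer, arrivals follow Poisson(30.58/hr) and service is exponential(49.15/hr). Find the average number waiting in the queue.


ρ = 30.58/49.15 = 0.6222
Lq = ρ²/(1−ρ) = 0.3871/0.3778 = 1.0246

Final: 1.0246


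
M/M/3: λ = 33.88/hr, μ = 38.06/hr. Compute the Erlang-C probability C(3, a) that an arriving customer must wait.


a = λ/μ = 0.8902; ρ = a/3 = 0.2967
P₀ = 0.407574 (from M/M/c formula)
C(c,a) = [a^c/(c!(1−ρ))]·P₀ = [0.70538/(6·0.7033)]·0.407574
= 0.16717·0.407574 = 0.068132

Final: 0.068132


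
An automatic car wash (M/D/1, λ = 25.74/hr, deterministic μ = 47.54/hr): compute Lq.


ρ = 25.74/47.54 = 0.5414
M/D/1: Lq = ρ²/(2(1−ρ)) = 0.2932/(2·0.4586) = 0.31965

Final: 0.31965


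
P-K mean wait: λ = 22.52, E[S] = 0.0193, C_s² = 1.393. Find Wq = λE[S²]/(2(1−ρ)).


ρ = λ·E[S] = 22.52·0.0193 = 0.4346
E[S²] = E[S]²(1+C_s²) = 0.0193²·(1+1.393) = 0.0008914
Wq = λ·E[S²]/(2(1−ρ)) = 22.52·0.0008914/(2·0.5654) = 0.01775 hr

Final: 0.01775 hr


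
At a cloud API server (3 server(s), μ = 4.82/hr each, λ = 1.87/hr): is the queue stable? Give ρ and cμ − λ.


Total capacity cμ = 3·4.82 = 14.46/hr
ρ = λ/(cμ) = 1.87/14.46 = 0.1293
Stable ⇔ ρ < 1: YES
Spare capacity = cμ − λ = 14.46 − 1.87 = 12.59/hr

Final: ρ = 0.1293; stable; margin = 12.59/hr


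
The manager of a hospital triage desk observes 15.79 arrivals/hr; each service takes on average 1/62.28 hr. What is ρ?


ρ = λ/μ = 15.79/62.28 = 0.2535

Final: 0.2535


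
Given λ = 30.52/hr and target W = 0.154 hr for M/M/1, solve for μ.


W = 1/(μ−λ) ⇒ μ − λ = 1/W = 1/0.154 = 6.4935
μ = λ + 1/W = 30.52 + 6.4935 = 37.0135 per hr

Final: 37.0135 /hr


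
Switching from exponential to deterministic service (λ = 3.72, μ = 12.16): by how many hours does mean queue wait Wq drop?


ρ = 3.72/12.16 = 0.3059
Wq(M/M/1) = ρ/(μ−λ) = 0.3059/8.44 = 0.03625 hr
Wq(M/D/1) = ρ/(2(μ−λ)) = 0.01812 hr
Savings = 0.03625 − 0.01812 = 0.01812 hr

Final: 0.01812 hr


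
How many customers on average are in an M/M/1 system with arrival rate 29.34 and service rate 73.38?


ρ = λ/μ = 29.34/73.38 = 0.3998
L = ρ/(1−ρ) = 0.3998/(1 − 0.3998) = 0.3998/0.6002 = 0.6662

Final: 0.6662


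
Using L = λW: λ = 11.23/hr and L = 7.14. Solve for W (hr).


W = L/λ = 7.14/11.23 = 0.6358 hr

Final: 0.6358 hr


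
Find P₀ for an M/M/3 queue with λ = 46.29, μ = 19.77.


a = λ/μ = 46.29/19.77 = 2.3414; ρ = a/c = 0.7805
Σ_{k=0}^{2} a^k/k! (terms k=0..2) = 1.00000 + 2.34143 + 2.74114 = 6.08257
Tail: a^3/(3!(1−ρ)) = 12.83635/(6·0.2195) = 9.74557
P₀ = 1/(6.08257 + 9.74557) = 1/15.82813 = 0.063179

Final: 0.063179


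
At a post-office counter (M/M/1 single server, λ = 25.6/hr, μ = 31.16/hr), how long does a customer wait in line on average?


ρ = 25.6/31.16 = 0.8216
Wq = ρ/(μ−λ) = 0.8216/(31.16 − 25.6) = 0.8216/5.56 = 0.1478 hr

Final: 0.1478 hr


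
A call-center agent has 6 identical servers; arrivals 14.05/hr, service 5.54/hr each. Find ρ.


ρ = λ/(cμ) = 14.05/(6·5.54) = 14.05/33.24 = 0.4227

Final: 0.4227


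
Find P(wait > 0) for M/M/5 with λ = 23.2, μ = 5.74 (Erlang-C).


a = λ/μ = 4.0418; ρ = a/5 = 0.8084
P₀ = 0.012160 (from M/M/c formula)
C(c,a) = [a^c/(c!(1−ρ))]·P₀ = [1078.64979/(120·0.1916)]·0.012160
= 46.90492·0.012160 = 0.570347

Final: 0.570347


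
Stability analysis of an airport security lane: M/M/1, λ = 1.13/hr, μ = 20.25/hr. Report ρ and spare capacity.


Total capacity cμ = 1·20.25 = 20.25/hr
ρ = λ/(cμ) = 1.13/20.25 = 0.05580
Stable ⇔ ρ < 1: YES
Spare capacity = cμ − λ = 20.25 − 1.13 = 19.12/hr

Final: ρ = 0.05580; stable; margin = 19.12/hr


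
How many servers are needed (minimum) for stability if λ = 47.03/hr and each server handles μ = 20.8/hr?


Stability requires cμ > λ ⇔ c > λ/μ.
λ/μ = 47.03/20.8 = 2.2611
Minimum integer c = ⌊2.2611⌋ + 1 = 3
Check: 3·20.8 = 62.40 > 47.03, while 2·20.8 = 41.60 ≤ 47.03

Final: 3 servers


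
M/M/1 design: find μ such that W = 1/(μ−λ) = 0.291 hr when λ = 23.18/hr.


W = 1/(μ−λ) ⇒ μ − λ = 1/W = 1/0.291 = 3.4364
μ = λ + 1/W = 23.18 + 3.4364 = 26.6164 per hr

Final: 26.6164 /hr


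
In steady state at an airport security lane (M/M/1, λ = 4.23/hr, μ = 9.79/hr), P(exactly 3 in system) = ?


ρ = 4.23/9.79 = 0.4321
P_n = (1−ρ)·ρ^n = (1 − 0.4321)·0.4321^3 = 0.5679·0.080663 = 0.045811

Final: 0.045811


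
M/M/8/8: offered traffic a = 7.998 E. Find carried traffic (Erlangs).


B(8,7.998) = 0.235459 (Erlang-B)
Carried load = a(1 − B) = 7.998·(1 − 0.235459) = 7.998·0.764541 = 6.1148 E

Final: 6.1148 Erlangs


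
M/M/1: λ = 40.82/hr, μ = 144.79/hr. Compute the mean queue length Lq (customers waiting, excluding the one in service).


ρ = 40.82/144.79 = 0.2819
Lq = ρ²/(1−ρ) = 0.07948/0.7181 = 0.1107

Final: 0.1107


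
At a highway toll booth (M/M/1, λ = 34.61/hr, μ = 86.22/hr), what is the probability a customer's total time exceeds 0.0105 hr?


W ~ Exponential(μ−λ) for M/M/1.
μ − λ = 86.22 − 34.61 = 51.6100
P(W > t) = e^{−(μ−λ)t} = e^{−0.5419} = 0.581639

Final: 0.581639


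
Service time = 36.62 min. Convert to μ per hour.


μ = 1/(service time) in consistent units.
1 hour = 60 min, so μ = 60/36.62 = 1.6384 per hour

Final: 1.6384 /hr


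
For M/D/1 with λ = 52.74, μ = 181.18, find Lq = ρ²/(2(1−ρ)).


ρ = 52.74/181.18 = 0.2911
M/D/1: Lq = ρ²/(2(1−ρ)) = 0.08473/(2·0.7089) = 0.05976

Final: 0.05976


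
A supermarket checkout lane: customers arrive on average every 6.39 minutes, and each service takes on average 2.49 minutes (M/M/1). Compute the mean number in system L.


λ = 60/6.39 = 9.3897 /hr
μ = 60/2.49 = 24.0964 /hr
ρ = λ/μ = 9.3897/24.0964 = 0.3897
L = ρ/(1−ρ) = 0.3897/0.6103 = 0.6385

Final: 0.6385


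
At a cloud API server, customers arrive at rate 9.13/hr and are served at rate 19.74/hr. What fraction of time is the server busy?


ρ = λ/μ = 9.13/19.74 = 0.4625

Final: 0.4625


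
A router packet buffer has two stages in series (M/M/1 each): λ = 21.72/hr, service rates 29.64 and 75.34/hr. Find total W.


Each node sees arrival rate λ = 21.72/hr (tandem ⇒ throughput preserved).
W₁ = 1/(μ₁−λ) = 1/(29.64−21.72) = 0.12626 hr
W₂ = 1/(μ₂−λ) = 1/(75.34−21.72) = 0.01865 hr
W_total = W₁ + W₂ = 0.12626 + 0.01865 = 0.14491 hr

Final: 0.14491 hr


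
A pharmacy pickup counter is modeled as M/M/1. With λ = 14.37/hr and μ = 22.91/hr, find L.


ρ = λ/μ = 14.37/22.91 = 0.6272
L = ρ/(1−ρ) = 0.6272/(1 − 0.6272) = 0.6272/0.3728 = 1.6827

Final: 1.6827


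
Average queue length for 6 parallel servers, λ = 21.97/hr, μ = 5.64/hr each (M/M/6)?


a = λ/μ = 3.8954; ρ = a/6 = 0.6492
P₀ = 0.018784
Lq = P₀·a^c·ρ / (c!·(1−ρ)²) = 0.018784·3493.86176·0.6492/(720·0.12304)
= 0.48098

Final: 0.48098


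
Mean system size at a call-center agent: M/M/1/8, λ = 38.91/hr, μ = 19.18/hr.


ρ = 38.91/19.18 = 2.0287
L = ρ[1 − (K+1)ρ^K + Kρ^(K+1)] / [(1−ρ)(1−ρ^(K+1))]
Numerator: 2.0287·(1 − 9·286.880496 + 8·581.987493) = 4209.452335
Denominator: (-1.0287)·(-580.987493) = 597.647718
L = 4209.452335/597.647718 = 7.0434

Final: 7.0434


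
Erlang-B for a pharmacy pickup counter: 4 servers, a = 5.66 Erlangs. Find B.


B(c,a) = (a^c/c!) / Σ_{k=0}^{c} a^k/k!
a^4/4! = 42.761653
Σ terms (k=0..4): 1.00000 + 5.66000 + 16.01780 + 30.22025 + 42.76165 = 95.659702
B = 42.761653/95.659702 = 0.447018

Final: 0.447018


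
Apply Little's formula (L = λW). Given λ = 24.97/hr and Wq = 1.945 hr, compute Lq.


Lq = λWq = 24.97·1.945 = 48.5667

Final: 48.5667


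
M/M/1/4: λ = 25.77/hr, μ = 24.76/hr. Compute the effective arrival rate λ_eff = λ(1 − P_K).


ρ = 1.0408; P_K = (1−ρ)ρ^4/(1−ρ^5) = 0.216304
λ_eff = λ(1 − P_K) = 25.77·(1 − 0.216304) = 25.77·0.783696 = 20.1959 /hr

Final: 20.1959 /hr


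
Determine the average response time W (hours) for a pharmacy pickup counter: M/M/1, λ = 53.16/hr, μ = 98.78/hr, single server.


W = 1/(μ−λ) = 1/(98.78 − 53.16) = 1/45.62 = 0.02192 hr

Final: 0.02192 hr


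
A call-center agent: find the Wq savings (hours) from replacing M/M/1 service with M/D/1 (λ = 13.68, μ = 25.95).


ρ = 13.68/25.95 = 0.5272
Wq(M/M/1) = ρ/(μ−λ) = 0.5272/12.27 = 0.04296 hr
Wq(M/D/1) = ρ/(2(μ−λ)) = 0.02148 hr
Savings = 0.04296 − 0.02148 = 0.02148 hr

Final: 0.02148 hr


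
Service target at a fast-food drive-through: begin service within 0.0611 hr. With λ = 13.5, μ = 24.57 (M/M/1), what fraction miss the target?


ρ = 13.5/24.57 = 0.5495
P(Wq > t) = ρ·e^{−(μ−λ)t} = 0.5495·e^{−0.6764}
= 0.5495·0.508456 = 0.279371

Final: 0.279371


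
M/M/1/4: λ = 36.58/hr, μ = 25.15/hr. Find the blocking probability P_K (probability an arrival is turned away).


ρ = λ/μ = 36.58/25.15 = 1.4545
P_K = (1−ρ)ρ^K/(1−ρ^(K+1)) = (-0.4545·4.475307)/(1 − 6.509214)
= -2.033907/-5.509214 = 0.369183

Final: 0.369183


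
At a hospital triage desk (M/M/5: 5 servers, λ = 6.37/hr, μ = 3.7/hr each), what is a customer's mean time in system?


a = 1.7216; ρ = 0.3443; P₀ = 0.178178
Lq = P₀·a^c·ρ/(c!(1−ρ)²) = 0.01799
Wq = Lq/λ = 0.01799/6.37 = 0.002824 hr
W = Wq + 1/μ = 0.002824 + 0.27027 = 0.27309 hr

Final: 0.27309 hr


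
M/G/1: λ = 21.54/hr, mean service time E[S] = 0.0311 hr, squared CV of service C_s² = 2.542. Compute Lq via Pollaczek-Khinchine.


ρ = λ·E[S] = 21.54·0.0311 = 0.6699
Lq = ρ²(1+C_s²)/(2(1−ρ)) = 0.4488·(1+2.542)/(2·0.3301)
= 0.4488·3.5420/0.6602 = 2.40756

Final: 2.40756


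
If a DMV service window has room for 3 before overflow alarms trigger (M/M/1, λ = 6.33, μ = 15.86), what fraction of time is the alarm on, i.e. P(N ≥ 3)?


ρ = 6.33/15.86 = 0.3991
P(N ≥ n) = ρ^n = 0.3991^3 = 0.063577

Final: 0.063577


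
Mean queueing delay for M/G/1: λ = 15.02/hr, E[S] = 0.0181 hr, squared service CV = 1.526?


ρ = λ·E[S] = 15.02·0.0181 = 0.2719
E[S²] = E[S]²(1+C_s²) = 0.0181²·(1+1.526) = 0.0008275
Wq = λ·E[S²]/(2(1−ρ)) = 15.02·0.0008275/(2·0.7281) = 0.008535 hr

Final: 0.008535 hr


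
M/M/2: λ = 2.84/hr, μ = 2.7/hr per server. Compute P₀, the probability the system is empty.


a = λ/μ = 2.84/2.7 = 1.0519; ρ = a/c = 0.5259
Σ_{k=0}^{1} a^k/k! (terms k=0..1) = 1.00000 + 1.05185 = 2.05185
Tail: a^2/(2!(1−ρ)) = 1.10639/(2·0.4741) = 1.16690
P₀ = 1/(2.05185 + 1.16690) = 1/3.21875 = 0.310680

Final: 0.310680


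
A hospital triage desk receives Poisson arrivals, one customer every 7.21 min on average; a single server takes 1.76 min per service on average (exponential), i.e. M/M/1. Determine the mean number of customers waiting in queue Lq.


λ = 60/7.21 = 8.3218 /hr
μ = 60/1.76 = 34.0909 /hr
ρ = λ/μ = 8.3218/34.0909 = 0.2441
Lq = ρ²/(1−ρ) = 0.05959/0.7559 = 0.07883

Final: 0.07883


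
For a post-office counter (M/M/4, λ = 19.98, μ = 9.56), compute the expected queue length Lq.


a = λ/μ = 2.0900; ρ = a/4 = 0.5225
P₀ = 0.118201
Lq = P₀·a^c·ρ / (c!·(1−ρ)²) = 0.118201·19.07877·0.5225/(24·0.22802)
= 0.21531

Final: 0.21531


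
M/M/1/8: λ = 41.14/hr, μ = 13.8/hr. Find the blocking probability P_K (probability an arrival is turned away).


ρ = λ/μ = 41.14/13.8 = 2.9812
P_K = (1−ρ)ρ^K/(1−ρ^(K+1)) = (-1.9812·6238.520516)/(1 − 18598.024206)
= -12359.503689/-18597.024206 = 0.664596

Final: 0.664596


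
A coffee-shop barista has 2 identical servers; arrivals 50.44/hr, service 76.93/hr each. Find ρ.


ρ = λ/(cμ) = 50.44/(2·76.93) = 50.44/153.86 = 0.3278

Final: 0.3278


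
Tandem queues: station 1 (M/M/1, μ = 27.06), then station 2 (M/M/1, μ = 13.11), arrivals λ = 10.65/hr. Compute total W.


Each node sees arrival rate λ = 10.65/hr (tandem ⇒ throughput preserved).
W₁ = 1/(μ₁−λ) = 1/(27.06−10.65) = 0.06094 hr
W₂ = 1/(μ₂−λ) = 1/(13.11−10.65) = 0.40650 hr
W_total = W₁ + W₂ = 0.06094 + 0.40650 = 0.46744 hr

Final: 0.46744 hr


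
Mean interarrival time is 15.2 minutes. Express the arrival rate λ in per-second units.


λ = 1/(interarrival time) in consistent units.
1 second = 0.0166667 min, so λ = 0.0166667/15.2 = 0.001096 per second

Final: 0.001096 /sec


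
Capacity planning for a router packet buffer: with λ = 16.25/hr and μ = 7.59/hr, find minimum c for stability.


Stability requires cμ > λ ⇔ c > λ/μ.
λ/μ = 16.25/7.59 = 2.1410
Minimum integer c = ⌊2.1410⌋ + 1 = 3
Check: 3·7.59 = 22.77 > 16.25, while 2·7.59 = 15.18 ≤ 16.25

Final: 3 servers


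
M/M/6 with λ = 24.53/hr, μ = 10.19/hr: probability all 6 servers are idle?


a = λ/μ = 24.53/10.19 = 2.4073; ρ = a/c = 0.4012
Σ_{k=0}^{5} a^k/k! (terms k=0..5) = 1.00000 + 2.40726 + 2.89746 + 2.32498 + 1.39921 + 0.67365 = 10.70255
Tail: a^6/(6!(1−ρ)) = 194.59881/(720·0.5988) = 0.45137
P₀ = 1/(10.70255 + 0.45137) = 1/11.15393 = 0.089655

Final: 0.089655


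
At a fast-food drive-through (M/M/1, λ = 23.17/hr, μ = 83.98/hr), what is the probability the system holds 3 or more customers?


ρ = 23.17/83.98 = 0.2759
P(N ≥ n) = ρ^n = 0.2759^3 = 0.021002

Final: 0.021002


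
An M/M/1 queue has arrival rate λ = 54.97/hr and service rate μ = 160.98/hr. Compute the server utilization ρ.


ρ = λ/μ = 54.97/160.98 = 0.3415

Final: 0.3415


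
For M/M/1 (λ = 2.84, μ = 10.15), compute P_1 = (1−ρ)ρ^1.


ρ = 2.84/10.15 = 0.2798
P_n = (1−ρ)·ρ^n = (1 − 0.2798)·0.2798^1 = 0.7202·0.279803 = 0.201513

Final: 0.201513


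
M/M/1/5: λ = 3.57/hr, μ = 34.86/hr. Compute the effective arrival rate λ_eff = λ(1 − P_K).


ρ = 0.1024; P_K = (1−ρ)ρ^5/(1−ρ^6) = 0.00001011
λ_eff = λ(1 − P_K) = 3.57·(1 − 0.00001011) = 3.57·0.999990 = 3.5700 /hr

Final: 3.5700 /hr


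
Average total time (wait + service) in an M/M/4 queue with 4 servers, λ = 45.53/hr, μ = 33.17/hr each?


a = 1.3726; ρ = 0.3432; P₀ = 0.251833
Lq = P₀·a^c·ρ/(c!(1−ρ)²) = 0.02963
Wq = Lq/λ = 0.02963/45.53 = 0.0006507 hr
W = Wq + 1/μ = 0.0006507 + 0.03015 = 0.03080 hr

Final: 0.03080 hr


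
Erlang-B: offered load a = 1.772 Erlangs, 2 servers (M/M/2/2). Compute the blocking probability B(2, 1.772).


B(c,a) = (a^c/c!) / Σ_{k=0}^{c} a^k/k!
a^2/2! = 1.569992
Σ terms (k=0..2): 1.00000 + 1.77200 + 1.56999 = 4.341992
B = 1.569992/4.341992 = 0.361583

Final: 0.361583


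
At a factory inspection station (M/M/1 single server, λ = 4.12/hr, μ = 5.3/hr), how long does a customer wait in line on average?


ρ = 4.12/5.3 = 0.7774
Wq = ρ/(μ−λ) = 0.7774/(5.3 − 4.12) = 0.7774/1.18 = 0.6588 hr

Final: 0.6588 hr


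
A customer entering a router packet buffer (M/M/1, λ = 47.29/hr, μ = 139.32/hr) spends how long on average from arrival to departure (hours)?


W = 1/(μ−λ) = 1/(139.32 − 47.29) = 1/92.03 = 0.01087 hr

Final: 0.01087 hr


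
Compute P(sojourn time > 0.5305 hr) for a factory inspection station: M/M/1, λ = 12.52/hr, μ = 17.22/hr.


W ~ Exponential(μ−λ) for M/M/1.
μ − λ = 17.22 − 12.52 = 4.7000
P(W > t) = e^{−(μ−λ)t} = e^{−2.4933} = 0.082633

Final: 0.082633


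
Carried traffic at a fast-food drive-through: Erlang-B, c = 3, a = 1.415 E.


B(3,1.415) = 0.121439 (Erlang-B)
Carried load = a(1 − B) = 1.415·(1 − 0.121439) = 1.415·0.878561 = 1.2432 E

Final: 1.2432 Erlangs


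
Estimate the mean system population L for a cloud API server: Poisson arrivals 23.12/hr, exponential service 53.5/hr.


ρ = λ/μ = 23.12/53.5 = 0.4321
L = ρ/(1−ρ) = 0.4321/(1 − 0.4321) = 0.4321/0.5679 = 0.7610

Final: 0.7610


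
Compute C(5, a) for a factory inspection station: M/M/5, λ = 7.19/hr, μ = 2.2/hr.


a = λ/μ = 3.2682; ρ = a/5 = 0.6536
P₀ = 0.034305 (from M/M/c formula)
C(c,a) = [a^c/(c!(1−ρ))]·P₀ = [372.84734/(120·0.3464)]·0.034305
= 8.97052·0.034305 = 0.307730

Final: 0.307730


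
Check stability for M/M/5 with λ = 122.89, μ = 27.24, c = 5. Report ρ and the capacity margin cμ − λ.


Total capacity cμ = 5·27.24 = 136.20/hr
ρ = λ/(cμ) = 122.89/136.20 = 0.9023
Stable ⇔ ρ < 1: YES
Spare capacity = cμ − λ = 136.20 − 122.89 = 13.31/hr

Final: ρ = 0.9023; stable; margin = 13.31/hr


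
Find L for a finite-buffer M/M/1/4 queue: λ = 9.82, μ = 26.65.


ρ = 9.82/26.65 = 0.3685
L = ρ[1 − (K+1)ρ^K + Kρ^(K+1)] / [(1−ρ)(1−ρ^(K+1))]
Numerator: 0.3685·(1 − 5·0.018436 + 4·0.006793) = 0.344527
Denominator: (0.6315)·(0.993207) = 0.627230
L = 0.344527/0.627230 = 0.5493

Final: 0.5493


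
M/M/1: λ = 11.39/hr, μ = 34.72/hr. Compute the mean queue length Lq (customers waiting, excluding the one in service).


ρ = 11.39/34.72 = 0.3281
Lq = ρ²/(1−ρ) = 0.1076/0.6719 = 0.1602

Final: 0.1602


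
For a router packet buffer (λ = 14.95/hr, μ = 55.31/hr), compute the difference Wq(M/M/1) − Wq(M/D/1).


ρ = 14.95/55.31 = 0.2703
Wq(M/M/1) = ρ/(μ−λ) = 0.2703/40.36 = 0.006697 hr
Wq(M/D/1) = ρ/(2(μ−λ)) = 0.003349 hr
Savings = 0.006697 − 0.003349 = 0.003349 hr

Final: 0.003349 hr


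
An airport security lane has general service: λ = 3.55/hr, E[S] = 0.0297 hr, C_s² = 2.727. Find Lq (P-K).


ρ = λ·E[S] = 3.55·0.0297 = 0.1054
Lq = ρ²(1+C_s²)/(2(1−ρ)) = 0.01112·(1+2.727)/(2·0.8946)
= 0.01112·3.7270/1.7891 = 0.02316

Final: 0.02316


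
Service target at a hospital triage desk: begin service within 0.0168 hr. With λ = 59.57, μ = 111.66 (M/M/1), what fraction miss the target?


ρ = 59.57/111.66 = 0.5335
P(Wq > t) = ρ·e^{−(μ−λ)t} = 0.5335·e^{−0.8751}
= 0.5335·0.416815 = 0.222369

Final: 0.222369


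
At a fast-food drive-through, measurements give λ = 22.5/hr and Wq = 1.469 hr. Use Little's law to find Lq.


Lq = λWq = 22.5·1.469 = 33.0525

Final: 33.0525


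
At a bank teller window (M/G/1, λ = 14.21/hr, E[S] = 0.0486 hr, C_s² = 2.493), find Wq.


ρ = λ·E[S] = 14.21·0.0486 = 0.6906
E[S²] = E[S]²(1+C_s²) = 0.0486²·(1+2.493) = 0.008250
Wq = λ·E[S²]/(2(1−ρ)) = 14.21·0.008250/(2·0.3094) = 0.18946 hr

Final: 0.18946 hr


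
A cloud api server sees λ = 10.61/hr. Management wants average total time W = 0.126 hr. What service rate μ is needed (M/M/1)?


W = 1/(μ−λ) ⇒ μ − λ = 1/W = 1/0.126 = 7.9365
μ = λ + 1/W = 10.61 + 7.9365 = 18.5465 per hr

Final: 18.5465 /hr


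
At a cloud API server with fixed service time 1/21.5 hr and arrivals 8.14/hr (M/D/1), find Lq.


ρ = 8.14/21.5 = 0.3786
M/D/1: Lq = ρ²/(2(1−ρ)) = 0.1433/(2·0.6214) = 0.11534

Final: 0.11534


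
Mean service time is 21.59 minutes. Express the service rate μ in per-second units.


μ = 1/(service time) in consistent units.
1 second = 0.0166667 min, so μ = 0.0166667/21.59 = 0.0007720 per second

Final: 0.0007720 /sec


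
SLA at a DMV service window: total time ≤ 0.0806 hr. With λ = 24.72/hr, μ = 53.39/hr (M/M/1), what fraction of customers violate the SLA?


W ~ Exponential(μ−λ) for M/M/1.
μ − λ = 53.39 − 24.72 = 28.6700
P(W > t) = e^{−(μ−λ)t} = e^{−2.3108} = 0.099182

Final: 0.099182


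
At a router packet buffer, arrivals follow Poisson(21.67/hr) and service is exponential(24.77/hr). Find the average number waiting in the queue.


ρ = 21.67/24.77 = 0.8748
Lq = ρ²/(1−ρ) = 0.7654/0.1252 = 6.1155

Final: 6.1155


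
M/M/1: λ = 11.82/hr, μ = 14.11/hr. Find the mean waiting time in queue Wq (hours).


ρ = 11.82/14.11 = 0.8377
Wq = ρ/(μ−λ) = 0.8377/(14.11 − 11.82) = 0.8377/2.29 = 0.3658 hr

Final: 0.3658 hr


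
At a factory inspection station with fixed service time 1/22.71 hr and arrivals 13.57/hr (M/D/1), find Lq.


ρ = 13.57/22.71 = 0.5975
M/D/1: Lq = ρ²/(2(1−ρ)) = 0.3570/(2·0.4025) = 0.44357

Final: 0.44357


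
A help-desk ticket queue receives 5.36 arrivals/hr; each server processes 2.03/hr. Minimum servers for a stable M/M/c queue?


Stability requires cμ > λ ⇔ c > λ/μ.
λ/μ = 5.36/2.03 = 2.6404
Minimum integer c = ⌊2.6404⌋ + 1 = 3
Check: 3·2.03 = 6.09 > 5.36, while 2·2.03 = 4.06 ≤ 5.36

Final: 3 servers


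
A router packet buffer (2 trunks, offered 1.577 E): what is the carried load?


B(2,1.577) = 0.325475 (Erlang-B)
Carried load = a(1 − B) = 1.577·(1 − 0.325475) = 1.577·0.674525 = 1.0637 E

Final: 1.0637 Erlangs


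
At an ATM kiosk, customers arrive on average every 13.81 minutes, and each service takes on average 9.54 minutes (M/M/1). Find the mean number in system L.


λ = 60/13.81 = 4.3447 /hr
μ = 60/9.54 = 6.2893 /hr
ρ = λ/μ = 4.3447/6.2893 = 0.6908
L = ρ/(1−ρ) = 0.6908/0.3092 = 2.2342

Final: 2.2342


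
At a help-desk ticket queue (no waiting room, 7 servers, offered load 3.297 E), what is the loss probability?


B(c,a) = (a^c/c!) / Σ_{k=0}^{c} a^k/k!
a^7/7! = 0.840238
Σ terms (k=0..7): 1.00000 + 3.29700 + 5.43510 + 5.97318 + 4.92339 + 3.24649 + 1.78394 + 0.84024 = 26.499345
B = 0.840238/26.499345 = 0.031708

Final: 0.031708


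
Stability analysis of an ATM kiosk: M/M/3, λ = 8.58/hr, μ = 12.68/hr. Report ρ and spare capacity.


Total capacity cμ = 3·12.68 = 38.04/hr
ρ = λ/(cμ) = 8.58/38.04 = 0.2256
Stable ⇔ ρ < 1: YES
Spare capacity = cμ − λ = 38.04 − 8.58 = 29.46/hr

Final: ρ = 0.2256; stable; margin = 29.46/hr


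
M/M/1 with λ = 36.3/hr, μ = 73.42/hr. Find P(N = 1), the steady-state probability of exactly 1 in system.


ρ = 36.3/73.42 = 0.4944
P_n = (1−ρ)·ρ^n = (1 − 0.4944)·0.4944^1 = 0.5056·0.494416 = 0.249969

Final: 0.249969


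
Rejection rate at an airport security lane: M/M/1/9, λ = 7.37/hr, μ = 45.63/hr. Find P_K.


ρ = λ/μ = 7.37/45.63 = 0.1615
P_K = (1−ρ)ρ^K/(1−ρ^(K+1)) = (0.8385·0.00000007481)/(1 − 0.00000001208)
= 0.00000006273/1.000000 = 0.00000006273

Final: 0.00000006273


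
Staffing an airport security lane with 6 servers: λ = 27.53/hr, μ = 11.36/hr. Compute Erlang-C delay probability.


a = λ/μ = 2.4234; ρ = a/6 = 0.4039
P₀ = 0.088202 (from M/M/c formula)
C(c,a) = [a^c/(c!(1−ρ))]·P₀ = [202.56634/(720·0.5961)]·0.088202
= 0.47197·0.088202 = 0.041629

Final: 0.041629


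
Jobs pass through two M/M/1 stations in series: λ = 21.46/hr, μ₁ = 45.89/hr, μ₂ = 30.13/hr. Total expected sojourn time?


Each node sees arrival rate λ = 21.46/hr (tandem ⇒ throughput preserved).
W₁ = 1/(μ₁−λ) = 1/(45.89−21.46) = 0.04093 hr
W₂ = 1/(μ₂−λ) = 1/(30.13−21.46) = 0.11534 hr
W_total = W₁ + W₂ = 0.04093 + 0.11534 = 0.15627 hr

Final: 0.15627 hr


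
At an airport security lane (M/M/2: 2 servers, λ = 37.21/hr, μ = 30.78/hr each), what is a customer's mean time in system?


a = 1.2089; ρ = 0.6045; P₀ = 0.246532
Lq = P₀·a^c·ρ/(c!(1−ρ)²) = 0.69596
Wq = Lq/λ = 0.69596/37.21 = 0.01870 hr
W = Wq + 1/μ = 0.01870 + 0.03249 = 0.05119 hr

Final: 0.05119 hr


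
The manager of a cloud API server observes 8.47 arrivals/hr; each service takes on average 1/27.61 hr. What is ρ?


ρ = λ/μ = 8.47/27.61 = 0.3068

Final: 0.3068


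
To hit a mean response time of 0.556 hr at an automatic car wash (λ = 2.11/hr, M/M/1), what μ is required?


W = 1/(μ−λ) ⇒ μ − λ = 1/W = 1/0.556 = 1.7986
μ = λ + 1/W = 2.11 + 1.7986 = 3.9086 per hr

Final: 3.9086 /hr


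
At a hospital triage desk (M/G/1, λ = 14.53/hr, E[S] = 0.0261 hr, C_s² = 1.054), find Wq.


ρ = λ·E[S] = 14.53·0.0261 = 0.3792
E[S²] = E[S]²(1+C_s²) = 0.0261²·(1+1.054) = 0.001399
Wq = λ·E[S²]/(2(1−ρ)) = 14.53·0.001399/(2·0.6208) = 0.01638 hr

Final: 0.01638 hr


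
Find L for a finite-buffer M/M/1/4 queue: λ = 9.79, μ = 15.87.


ρ = 9.79/15.87 = 0.6169
L = ρ[1 − (K+1)ρ^K + Kρ^(K+1)] / [(1−ρ)(1−ρ^(K+1))]
Numerator: 0.6169·(1 − 5·0.144818 + 4·0.089336) = 0.390647
Denominator: (0.3831)·(0.910664) = 0.348887
L = 0.390647/0.348887 = 1.1197

Final: 1.1197


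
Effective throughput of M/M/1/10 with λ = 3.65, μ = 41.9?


ρ = 0.08711; P_K = (1−ρ)ρ^10/(1−ρ^11) = 2.297e-11
λ_eff = λ(1 − P_K) = 3.65·(1 − 2.297e-11) = 3.65·1.000000 = 3.6500 /hr

Final: 3.6500 /hr


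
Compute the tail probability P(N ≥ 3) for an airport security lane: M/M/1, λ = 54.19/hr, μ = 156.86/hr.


ρ = 54.19/156.86 = 0.3455
P(N ≥ n) = ρ^n = 0.3455^3 = 0.041231

Final: 0.041231


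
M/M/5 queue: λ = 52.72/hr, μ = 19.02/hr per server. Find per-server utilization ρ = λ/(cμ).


ρ = λ/(cμ) = 52.72/(5·19.02) = 52.72/95.10 = 0.5544

Final: 0.5544


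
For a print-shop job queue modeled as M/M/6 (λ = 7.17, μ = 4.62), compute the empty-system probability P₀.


a = λ/μ = 7.17/4.62 = 1.5519; ρ = a/c = 0.2587
Σ_{k=0}^{5} a^k/k! (terms k=0..5) = 1.00000 + 1.55195 + 1.20427 + 0.62299 + 0.24171 + 0.07502 = 4.69594
Tail: a^6/(6!(1−ρ)) = 13.97214/(720·0.7413) = 0.02618
P₀ = 1/(4.69594 + 0.02618) = 1/4.72212 = 0.211769

Final: 0.211769


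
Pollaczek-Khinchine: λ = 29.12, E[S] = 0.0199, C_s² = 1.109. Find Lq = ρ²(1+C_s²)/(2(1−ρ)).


ρ = λ·E[S] = 29.12·0.0199 = 0.5795
Lq = ρ²(1+C_s²)/(2(1−ρ)) = 0.3358·(1+1.109)/(2·0.4205)
= 0.3358·2.1090/0.8410 = 0.84209

Final: 0.84209


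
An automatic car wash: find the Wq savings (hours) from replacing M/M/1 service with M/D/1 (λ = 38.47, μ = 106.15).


ρ = 38.47/106.15 = 0.3624
Wq(M/M/1) = ρ/(μ−λ) = 0.3624/67.68 = 0.005355 hr
Wq(M/D/1) = ρ/(2(μ−λ)) = 0.002677 hr
Savings = 0.005355 − 0.002677 = 0.002677 hr

Final: 0.002677 hr


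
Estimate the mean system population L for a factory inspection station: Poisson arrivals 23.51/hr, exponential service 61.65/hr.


ρ = λ/μ = 23.51/61.65 = 0.3813
L = ρ/(1−ρ) = 0.3813/(1 − 0.3813) = 0.3813/0.6187 = 0.6164

Final: 0.6164


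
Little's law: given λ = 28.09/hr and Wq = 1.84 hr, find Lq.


Lq = λWq = 28.09·1.84 = 51.6856

Final: 51.6856


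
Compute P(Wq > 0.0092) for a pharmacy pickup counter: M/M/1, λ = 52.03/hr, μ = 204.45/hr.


ρ = 52.03/204.45 = 0.2545
P(Wq > t) = ρ·e^{−(μ−λ)t} = 0.2545·e^{−1.4023}
= 0.2545·0.246039 = 0.062614

Final: 0.062614


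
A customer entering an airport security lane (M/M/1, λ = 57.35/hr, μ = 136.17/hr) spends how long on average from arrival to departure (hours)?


W = 1/(μ−λ) = 1/(136.17 − 57.35) = 1/78.82 = 0.01269 hr

Final: 0.01269 hr


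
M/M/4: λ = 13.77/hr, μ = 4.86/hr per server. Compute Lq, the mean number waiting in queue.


a = λ/μ = 2.8333; ρ = a/4 = 0.7083
P₀ = 0.047974
Lq = P₀·a^c·ρ / (c!·(1−ρ)²) = 0.047974·64.44522·0.7083/(24·0.08507)
= 1.07263

Final: 1.07263


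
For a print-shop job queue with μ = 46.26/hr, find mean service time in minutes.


Mean service time = 1/μ = 1/46.26 hour = 0.02162 hour
In minutes: 0.02162 × 60 = 1.2970 min

Final: 1.2970 min


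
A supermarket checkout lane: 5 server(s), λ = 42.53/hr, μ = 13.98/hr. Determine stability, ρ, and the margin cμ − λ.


Total capacity cμ = 5·13.98 = 69.90/hr
ρ = λ/(cμ) = 42.53/69.90 = 0.6084
Stable ⇔ ρ < 1: YES
Spare capacity = cμ − λ = 69.90 − 42.53 = 27.37/hr

Final: ρ = 0.6084; stable; margin = 27.37/hr


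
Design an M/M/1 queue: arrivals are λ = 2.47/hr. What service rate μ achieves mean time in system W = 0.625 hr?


W = 1/(μ−λ) ⇒ μ − λ = 1/W = 1/0.625 = 1.6000
μ = λ + 1/W = 2.47 + 1.6000 = 4.0700 per hr

Final: 4.0700 /hr


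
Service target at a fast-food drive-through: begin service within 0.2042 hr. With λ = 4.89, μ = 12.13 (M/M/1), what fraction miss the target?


ρ = 4.89/12.13 = 0.4031
P(Wq > t) = ρ·e^{−(μ−λ)t} = 0.4031·e^{−1.4784}
= 0.4031·0.228000 = 0.091914

Final: 0.091914


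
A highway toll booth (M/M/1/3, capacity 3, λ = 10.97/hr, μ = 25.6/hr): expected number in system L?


ρ = 10.97/25.6 = 0.4285
L = ρ[1 − (K+1)ρ^K + Kρ^(K+1)] / [(1−ρ)(1−ρ^(K+1))]
Numerator: 0.4285·(1 − 4·0.078686 + 3·0.033718) = 0.336989
Denominator: (0.5715)·(0.966282) = 0.552215
L = 0.336989/0.552215 = 0.6102

Final: 0.6102


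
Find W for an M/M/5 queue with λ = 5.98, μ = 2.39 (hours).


a = 2.5021; ρ = 0.5004; P₀ = 0.079924
Lq = P₀·a^c·ρ/(c!(1−ρ)²) = 0.13096
Wq = Lq/λ = 0.13096/5.98 = 0.02190 hr
W = Wq + 1/μ = 0.02190 + 0.41841 = 0.44031 hr

Final: 0.44031 hr


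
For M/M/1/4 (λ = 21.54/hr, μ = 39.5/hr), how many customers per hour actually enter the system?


ρ = 0.5453; P_K = (1−ρ)ρ^4/(1−ρ^5) = 0.042244
λ_eff = λ(1 − P_K) = 21.54·(1 − 0.042244) = 21.54·0.957756 = 20.6301 /hr

Final: 20.6301 /hr


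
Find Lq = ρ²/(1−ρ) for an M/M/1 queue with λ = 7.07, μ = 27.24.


ρ = 7.07/27.24 = 0.2595
Lq = ρ²/(1−ρ) = 0.06736/0.7405 = 0.09098

Final: 0.09098


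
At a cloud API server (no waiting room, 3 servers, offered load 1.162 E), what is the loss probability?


B(c,a) = (a^c/c!) / Σ_{k=0}^{c} a^k/k!
a^3/3! = 0.261497
Σ terms (k=0..3): 1.00000 + 1.16200 + 0.67512 + 0.26150 = 3.098619
B = 0.261497/3.098619 = 0.084392

Final: 0.084392


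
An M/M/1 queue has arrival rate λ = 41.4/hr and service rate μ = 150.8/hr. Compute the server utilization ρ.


ρ = λ/μ = 41.4/150.8 = 0.2745

Final: 0.2745


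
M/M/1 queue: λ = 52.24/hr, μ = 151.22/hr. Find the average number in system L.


ρ = λ/μ = 52.24/151.22 = 0.3455
L = ρ/(1−ρ) = 0.3455/(1 − 0.3455) = 0.3455/0.6545 = 0.5278

Final: 0.5278


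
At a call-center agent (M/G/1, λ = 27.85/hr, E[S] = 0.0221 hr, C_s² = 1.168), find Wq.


ρ = λ·E[S] = 27.85·0.0221 = 0.6155
E[S²] = E[S]²(1+C_s²) = 0.0221²·(1+1.168) = 0.001059
Wq = λ·E[S²]/(2(1−ρ)) = 27.85·0.001059/(2·0.3845) = 0.03835 hr

Final: 0.03835 hr
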